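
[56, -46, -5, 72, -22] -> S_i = Random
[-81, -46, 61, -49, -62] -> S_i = Random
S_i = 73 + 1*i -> [73, 74, 75, 76, 77]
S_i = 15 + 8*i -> [15, 23, 31, 39, 47]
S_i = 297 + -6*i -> [297, 291, 285, 279, 273]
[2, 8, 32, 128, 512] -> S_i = 2*4^i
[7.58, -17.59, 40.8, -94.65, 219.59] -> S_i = 7.58*(-2.32)^i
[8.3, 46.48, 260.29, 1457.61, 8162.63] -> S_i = 8.30*5.60^i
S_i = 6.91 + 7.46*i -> [6.91, 14.37, 21.83, 29.29, 36.75]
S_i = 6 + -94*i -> [6, -88, -182, -276, -370]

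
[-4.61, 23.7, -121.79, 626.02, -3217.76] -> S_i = -4.61*(-5.14)^i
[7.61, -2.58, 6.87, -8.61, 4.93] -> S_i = Random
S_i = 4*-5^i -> [4, -20, 100, -500, 2500]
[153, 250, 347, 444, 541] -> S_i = 153 + 97*i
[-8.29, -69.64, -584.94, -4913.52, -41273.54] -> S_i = -8.29*8.40^i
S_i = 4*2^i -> [4, 8, 16, 32, 64]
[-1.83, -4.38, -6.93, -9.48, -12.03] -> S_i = -1.83 + -2.55*i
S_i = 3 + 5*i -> [3, 8, 13, 18, 23]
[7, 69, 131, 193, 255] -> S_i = 7 + 62*i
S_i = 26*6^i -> [26, 156, 936, 5616, 33696]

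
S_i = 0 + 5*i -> [0, 5, 10, 15, 20]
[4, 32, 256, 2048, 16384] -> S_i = 4*8^i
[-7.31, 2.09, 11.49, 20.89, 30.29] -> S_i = -7.31 + 9.40*i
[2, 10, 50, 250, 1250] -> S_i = 2*5^i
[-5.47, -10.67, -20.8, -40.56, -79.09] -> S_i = -5.47*1.95^i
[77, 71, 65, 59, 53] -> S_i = 77 + -6*i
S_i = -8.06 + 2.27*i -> [-8.06, -5.79, -3.52, -1.25, 1.02]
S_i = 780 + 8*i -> [780, 788, 796, 804, 812]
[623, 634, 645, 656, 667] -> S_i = 623 + 11*i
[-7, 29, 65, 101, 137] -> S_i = -7 + 36*i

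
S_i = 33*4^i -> [33, 132, 528, 2112, 8448]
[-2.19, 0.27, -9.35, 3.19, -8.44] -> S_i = Random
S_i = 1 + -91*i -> [1, -90, -181, -272, -363]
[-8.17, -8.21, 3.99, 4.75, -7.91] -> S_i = Random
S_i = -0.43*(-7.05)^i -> [-0.43, 3.03, -21.37, 150.67, -1062.25]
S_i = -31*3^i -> [-31, -93, -279, -837, -2511]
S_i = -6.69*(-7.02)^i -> [-6.69, 46.96, -329.69, 2314.39, -16247.05]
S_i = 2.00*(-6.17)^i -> [2.0, -12.34, 76.14, -469.77, 2898.48]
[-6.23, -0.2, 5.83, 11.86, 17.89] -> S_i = -6.23 + 6.03*i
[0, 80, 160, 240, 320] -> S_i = 0 + 80*i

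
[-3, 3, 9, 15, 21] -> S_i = -3 + 6*i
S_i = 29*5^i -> [29, 145, 725, 3625, 18125]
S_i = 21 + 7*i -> [21, 28, 35, 42, 49]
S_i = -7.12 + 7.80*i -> [-7.12, 0.68, 8.48, 16.28, 24.08]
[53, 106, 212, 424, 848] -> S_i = 53*2^i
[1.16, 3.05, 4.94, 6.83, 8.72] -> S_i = 1.16 + 1.89*i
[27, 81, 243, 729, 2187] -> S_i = 27*3^i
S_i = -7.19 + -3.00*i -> [-7.19, -10.19, -13.19, -16.19, -19.19]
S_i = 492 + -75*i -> [492, 417, 342, 267, 192]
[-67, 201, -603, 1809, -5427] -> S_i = -67*-3^i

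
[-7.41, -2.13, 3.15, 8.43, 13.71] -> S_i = -7.41 + 5.28*i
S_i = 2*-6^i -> [2, -12, 72, -432, 2592]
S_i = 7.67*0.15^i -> [7.67, 1.15, 0.17, 0.03, 0.0]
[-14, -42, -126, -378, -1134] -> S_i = -14*3^i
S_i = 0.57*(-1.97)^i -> [0.57, -1.12, 2.21, -4.36, 8.58]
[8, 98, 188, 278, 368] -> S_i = 8 + 90*i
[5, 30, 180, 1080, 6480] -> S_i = 5*6^i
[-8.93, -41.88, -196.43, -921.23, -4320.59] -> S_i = -8.93*4.69^i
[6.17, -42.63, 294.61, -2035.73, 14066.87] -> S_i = 6.17*(-6.91)^i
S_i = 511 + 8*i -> [511, 519, 527, 535, 543]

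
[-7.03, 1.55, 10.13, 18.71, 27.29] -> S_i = -7.03 + 8.58*i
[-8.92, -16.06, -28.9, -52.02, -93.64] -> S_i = -8.92*1.80^i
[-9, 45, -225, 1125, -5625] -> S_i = -9*-5^i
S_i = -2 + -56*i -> [-2, -58, -114, -170, -226]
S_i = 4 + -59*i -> [4, -55, -114, -173, -232]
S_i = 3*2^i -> [3, 6, 12, 24, 48]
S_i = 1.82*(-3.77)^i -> [1.82, -6.86, 25.87, -97.52, 367.65]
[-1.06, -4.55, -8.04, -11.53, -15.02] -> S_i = -1.06 + -3.49*i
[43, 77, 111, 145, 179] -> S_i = 43 + 34*i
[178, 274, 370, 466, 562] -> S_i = 178 + 96*i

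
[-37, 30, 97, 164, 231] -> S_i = -37 + 67*i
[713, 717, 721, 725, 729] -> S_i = 713 + 4*i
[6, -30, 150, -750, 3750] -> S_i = 6*-5^i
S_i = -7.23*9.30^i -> [-7.23, -67.24, -625.32, -5815.5, -54084.16]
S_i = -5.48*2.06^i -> [-5.48, -11.29, -23.25, -47.91, -98.68]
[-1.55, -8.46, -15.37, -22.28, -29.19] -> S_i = -1.55 + -6.91*i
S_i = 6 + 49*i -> [6, 55, 104, 153, 202]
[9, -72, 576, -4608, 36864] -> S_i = 9*-8^i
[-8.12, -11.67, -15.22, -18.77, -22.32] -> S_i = -8.12 + -3.55*i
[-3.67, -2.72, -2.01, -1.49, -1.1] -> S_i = -3.67*0.74^i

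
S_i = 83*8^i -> [83, 664, 5312, 42496, 339968]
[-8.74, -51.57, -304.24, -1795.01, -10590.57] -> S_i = -8.74*5.90^i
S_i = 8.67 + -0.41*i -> [8.67, 8.26, 7.85, 7.44, 7.03]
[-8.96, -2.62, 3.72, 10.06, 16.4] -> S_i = -8.96 + 6.34*i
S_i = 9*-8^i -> [9, -72, 576, -4608, 36864]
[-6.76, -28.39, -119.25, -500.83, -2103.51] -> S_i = -6.76*4.20^i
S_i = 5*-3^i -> [5, -15, 45, -135, 405]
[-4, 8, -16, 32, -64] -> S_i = -4*-2^i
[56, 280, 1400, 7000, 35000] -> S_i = 56*5^i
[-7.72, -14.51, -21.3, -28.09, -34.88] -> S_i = -7.72 + -6.79*i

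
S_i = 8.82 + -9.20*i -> [8.82, -0.38, -9.58, -18.78, -27.98]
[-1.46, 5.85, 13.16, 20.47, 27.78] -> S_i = -1.46 + 7.31*i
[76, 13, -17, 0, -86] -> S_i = Random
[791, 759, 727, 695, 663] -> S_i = 791 + -32*i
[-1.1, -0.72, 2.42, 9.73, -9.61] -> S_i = Random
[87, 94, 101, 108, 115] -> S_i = 87 + 7*i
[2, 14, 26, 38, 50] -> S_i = 2 + 12*i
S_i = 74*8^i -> [74, 592, 4736, 37888, 303104]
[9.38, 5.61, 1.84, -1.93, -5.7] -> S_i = 9.38 + -3.77*i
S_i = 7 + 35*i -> [7, 42, 77, 112, 147]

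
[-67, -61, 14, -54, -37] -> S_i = Random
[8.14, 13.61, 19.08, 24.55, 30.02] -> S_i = 8.14 + 5.47*i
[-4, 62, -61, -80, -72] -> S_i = Random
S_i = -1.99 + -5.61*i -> [-1.99, -7.6, -13.21, -18.82, -24.43]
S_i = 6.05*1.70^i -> [6.05, 10.28, 17.48, 29.72, 50.53]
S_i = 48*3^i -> [48, 144, 432, 1296, 3888]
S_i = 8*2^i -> [8, 16, 32, 64, 128]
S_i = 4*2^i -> [4, 8, 16, 32, 64]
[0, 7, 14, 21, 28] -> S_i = 0 + 7*i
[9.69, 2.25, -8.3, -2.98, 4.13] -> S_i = Random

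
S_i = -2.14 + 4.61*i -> [-2.14, 2.47, 7.08, 11.69, 16.3]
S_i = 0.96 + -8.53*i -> [0.96, -7.57, -16.1, -24.63, -33.16]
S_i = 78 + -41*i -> [78, 37, -4, -45, -86]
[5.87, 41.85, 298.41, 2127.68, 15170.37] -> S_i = 5.87*7.13^i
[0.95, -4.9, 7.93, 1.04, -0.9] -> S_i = Random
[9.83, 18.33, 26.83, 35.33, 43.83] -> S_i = 9.83 + 8.50*i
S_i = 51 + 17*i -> [51, 68, 85, 102, 119]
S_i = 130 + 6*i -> [130, 136, 142, 148, 154]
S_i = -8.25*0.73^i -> [-8.25, -6.02, -4.4, -3.21, -2.34]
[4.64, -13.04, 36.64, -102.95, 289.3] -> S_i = 4.64*(-2.81)^i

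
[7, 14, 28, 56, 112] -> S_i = 7*2^i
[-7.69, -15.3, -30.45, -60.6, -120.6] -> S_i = -7.69*1.99^i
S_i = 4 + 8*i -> [4, 12, 20, 28, 36]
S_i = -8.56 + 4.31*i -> [-8.56, -4.25, 0.06, 4.37, 8.68]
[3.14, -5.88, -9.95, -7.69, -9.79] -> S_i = Random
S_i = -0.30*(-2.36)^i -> [-0.3, 0.71, -1.67, 3.94, -9.31]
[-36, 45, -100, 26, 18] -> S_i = Random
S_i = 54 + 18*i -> [54, 72, 90, 108, 126]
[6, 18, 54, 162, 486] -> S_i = 6*3^i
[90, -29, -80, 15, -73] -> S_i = Random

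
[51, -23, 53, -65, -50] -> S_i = Random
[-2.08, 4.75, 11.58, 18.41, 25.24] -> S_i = -2.08 + 6.83*i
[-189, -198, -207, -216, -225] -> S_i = -189 + -9*i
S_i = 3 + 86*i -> [3, 89, 175, 261, 347]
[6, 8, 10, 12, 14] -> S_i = 6 + 2*i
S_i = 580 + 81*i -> [580, 661, 742, 823, 904]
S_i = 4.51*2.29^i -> [4.51, 10.33, 23.65, 54.16, 124.03]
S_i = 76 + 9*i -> [76, 85, 94, 103, 112]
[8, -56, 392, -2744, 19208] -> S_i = 8*-7^i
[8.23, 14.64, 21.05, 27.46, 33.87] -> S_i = 8.23 + 6.41*i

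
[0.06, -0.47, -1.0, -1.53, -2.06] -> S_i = 0.06 + -0.53*i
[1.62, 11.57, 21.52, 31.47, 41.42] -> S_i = 1.62 + 9.95*i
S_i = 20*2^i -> [20, 40, 80, 160, 320]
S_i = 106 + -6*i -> [106, 100, 94, 88, 82]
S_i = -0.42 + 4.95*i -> [-0.42, 4.53, 9.48, 14.43, 19.38]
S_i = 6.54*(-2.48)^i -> [6.54, -16.22, 40.22, -99.75, 247.39]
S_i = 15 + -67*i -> [15, -52, -119, -186, -253]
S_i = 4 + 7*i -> [4, 11, 18, 25, 32]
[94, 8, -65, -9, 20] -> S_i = Random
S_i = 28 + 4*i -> [28, 32, 36, 40, 44]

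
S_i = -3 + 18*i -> [-3, 15, 33, 51, 69]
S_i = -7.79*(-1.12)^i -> [-7.79, 8.72, -9.77, 10.94, -12.26]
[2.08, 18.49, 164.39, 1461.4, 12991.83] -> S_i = 2.08*8.89^i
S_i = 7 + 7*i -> [7, 14, 21, 28, 35]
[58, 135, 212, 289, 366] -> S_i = 58 + 77*i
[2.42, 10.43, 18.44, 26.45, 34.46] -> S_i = 2.42 + 8.01*i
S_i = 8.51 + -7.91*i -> [8.51, 0.6, -7.31, -15.22, -23.13]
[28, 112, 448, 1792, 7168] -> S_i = 28*4^i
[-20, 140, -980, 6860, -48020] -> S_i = -20*-7^i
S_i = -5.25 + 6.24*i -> [-5.25, 0.99, 7.23, 13.47, 19.71]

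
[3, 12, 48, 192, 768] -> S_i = 3*4^i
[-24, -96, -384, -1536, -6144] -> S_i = -24*4^i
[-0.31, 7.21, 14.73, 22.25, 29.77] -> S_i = -0.31 + 7.52*i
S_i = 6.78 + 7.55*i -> [6.78, 14.33, 21.88, 29.43, 36.98]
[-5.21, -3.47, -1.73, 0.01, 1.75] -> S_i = -5.21 + 1.74*i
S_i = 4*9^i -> [4, 36, 324, 2916, 26244]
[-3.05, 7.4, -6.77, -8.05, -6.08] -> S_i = Random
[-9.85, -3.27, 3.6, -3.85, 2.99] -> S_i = Random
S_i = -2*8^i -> [-2, -16, -128, -1024, -8192]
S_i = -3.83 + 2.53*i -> [-3.83, -1.3, 1.23, 3.76, 6.29]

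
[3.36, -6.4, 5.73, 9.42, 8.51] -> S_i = Random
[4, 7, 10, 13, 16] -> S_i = 4 + 3*i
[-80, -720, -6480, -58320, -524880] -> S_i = -80*9^i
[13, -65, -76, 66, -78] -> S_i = Random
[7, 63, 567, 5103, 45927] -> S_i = 7*9^i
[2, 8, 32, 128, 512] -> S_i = 2*4^i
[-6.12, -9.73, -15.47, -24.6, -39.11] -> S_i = -6.12*1.59^i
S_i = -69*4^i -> [-69, -276, -1104, -4416, -17664]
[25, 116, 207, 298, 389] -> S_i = 25 + 91*i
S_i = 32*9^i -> [32, 288, 2592, 23328, 209952]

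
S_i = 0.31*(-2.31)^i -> [0.31, -0.72, 1.65, -3.82, 8.83]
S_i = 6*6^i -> [6, 36, 216, 1296, 7776]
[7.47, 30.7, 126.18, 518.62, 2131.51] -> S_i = 7.47*4.11^i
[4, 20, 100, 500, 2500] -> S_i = 4*5^i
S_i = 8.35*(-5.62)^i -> [8.35, -46.93, 263.73, -1482.16, 8329.75]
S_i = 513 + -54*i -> [513, 459, 405, 351, 297]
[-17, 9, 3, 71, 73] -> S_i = Random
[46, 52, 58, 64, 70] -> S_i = 46 + 6*i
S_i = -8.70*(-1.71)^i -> [-8.7, 14.88, -25.44, 43.5, -74.39]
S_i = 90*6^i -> [90, 540, 3240, 19440, 116640]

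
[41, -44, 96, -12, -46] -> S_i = Random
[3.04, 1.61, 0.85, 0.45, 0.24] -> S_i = 3.04*0.53^i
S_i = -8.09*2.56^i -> [-8.09, -20.71, -53.02, -135.73, -347.46]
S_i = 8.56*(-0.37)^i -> [8.56, -3.17, 1.17, -0.43, 0.16]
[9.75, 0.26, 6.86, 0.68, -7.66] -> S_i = Random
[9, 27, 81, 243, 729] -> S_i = 9*3^i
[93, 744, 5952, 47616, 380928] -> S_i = 93*8^i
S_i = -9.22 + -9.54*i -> [-9.22, -18.76, -28.3, -37.84, -47.38]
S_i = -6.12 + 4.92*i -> [-6.12, -1.2, 3.72, 8.64, 13.56]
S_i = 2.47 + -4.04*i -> [2.47, -1.57, -5.61, -9.65, -13.69]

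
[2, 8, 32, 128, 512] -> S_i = 2*4^i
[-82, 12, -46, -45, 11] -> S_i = Random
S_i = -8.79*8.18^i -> [-8.79, -71.9, -588.16, -4811.15, -39355.2]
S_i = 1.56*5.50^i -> [1.56, 8.58, 47.19, 259.54, 1427.5]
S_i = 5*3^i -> [5, 15, 45, 135, 405]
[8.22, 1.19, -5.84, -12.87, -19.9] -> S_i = 8.22 + -7.03*i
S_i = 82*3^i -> [82, 246, 738, 2214, 6642]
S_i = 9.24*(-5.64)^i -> [9.24, -52.11, 293.92, -1657.71, 9349.5]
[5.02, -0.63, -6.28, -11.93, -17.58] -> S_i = 5.02 + -5.65*i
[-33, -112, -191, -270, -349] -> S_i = -33 + -79*i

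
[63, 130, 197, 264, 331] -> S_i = 63 + 67*i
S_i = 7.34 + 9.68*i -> [7.34, 17.02, 26.7, 36.38, 46.06]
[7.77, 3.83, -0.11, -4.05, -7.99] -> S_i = 7.77 + -3.94*i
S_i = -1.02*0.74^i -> [-1.02, -0.75, -0.56, -0.41, -0.31]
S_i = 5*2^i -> [5, 10, 20, 40, 80]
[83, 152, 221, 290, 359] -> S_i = 83 + 69*i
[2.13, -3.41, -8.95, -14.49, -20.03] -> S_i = 2.13 + -5.54*i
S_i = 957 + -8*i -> [957, 949, 941, 933, 925]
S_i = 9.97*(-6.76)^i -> [9.97, -67.4, 455.61, -3079.89, 20820.06]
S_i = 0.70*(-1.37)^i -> [0.7, -0.96, 1.31, -1.8, 2.47]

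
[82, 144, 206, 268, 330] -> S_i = 82 + 62*i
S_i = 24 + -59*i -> [24, -35, -94, -153, -212]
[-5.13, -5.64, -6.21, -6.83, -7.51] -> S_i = -5.13*1.10^i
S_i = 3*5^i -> [3, 15, 75, 375, 1875]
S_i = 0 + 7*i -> [0, 7, 14, 21, 28]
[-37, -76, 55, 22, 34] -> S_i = Random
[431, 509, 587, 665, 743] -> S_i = 431 + 78*i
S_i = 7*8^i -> [7, 56, 448, 3584, 28672]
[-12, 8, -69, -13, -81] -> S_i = Random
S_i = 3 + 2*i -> [3, 5, 7, 9, 11]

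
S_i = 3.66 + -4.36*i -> [3.66, -0.7, -5.06, -9.42, -13.78]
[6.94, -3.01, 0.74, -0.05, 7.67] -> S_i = Random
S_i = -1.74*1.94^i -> [-1.74, -3.38, -6.55, -12.7, -24.65]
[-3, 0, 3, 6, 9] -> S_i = -3 + 3*i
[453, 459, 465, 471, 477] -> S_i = 453 + 6*i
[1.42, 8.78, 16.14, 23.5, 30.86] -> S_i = 1.42 + 7.36*i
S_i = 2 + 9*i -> [2, 11, 20, 29, 38]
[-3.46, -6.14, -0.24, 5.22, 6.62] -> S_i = Random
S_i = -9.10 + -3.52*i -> [-9.1, -12.62, -16.14, -19.66, -23.18]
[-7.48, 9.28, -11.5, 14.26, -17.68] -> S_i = -7.48*(-1.24)^i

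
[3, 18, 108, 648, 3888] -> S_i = 3*6^i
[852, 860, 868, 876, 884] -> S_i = 852 + 8*i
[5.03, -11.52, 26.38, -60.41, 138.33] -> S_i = 5.03*(-2.29)^i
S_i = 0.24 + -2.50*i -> [0.24, -2.26, -4.76, -7.26, -9.76]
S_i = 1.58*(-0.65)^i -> [1.58, -1.03, 0.67, -0.43, 0.28]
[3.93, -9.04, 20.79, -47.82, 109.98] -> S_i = 3.93*(-2.30)^i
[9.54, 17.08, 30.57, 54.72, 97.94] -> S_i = 9.54*1.79^i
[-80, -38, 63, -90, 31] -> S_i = Random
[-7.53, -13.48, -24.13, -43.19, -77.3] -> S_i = -7.53*1.79^i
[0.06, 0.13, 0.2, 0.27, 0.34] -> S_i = 0.06 + 0.07*i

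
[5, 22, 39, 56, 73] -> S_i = 5 + 17*i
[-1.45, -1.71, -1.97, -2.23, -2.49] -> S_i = -1.45 + -0.26*i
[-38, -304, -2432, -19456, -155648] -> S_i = -38*8^i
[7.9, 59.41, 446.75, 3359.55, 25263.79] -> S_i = 7.90*7.52^i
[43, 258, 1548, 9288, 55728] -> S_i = 43*6^i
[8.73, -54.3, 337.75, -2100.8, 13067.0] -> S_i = 8.73*(-6.22)^i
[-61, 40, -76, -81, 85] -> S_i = Random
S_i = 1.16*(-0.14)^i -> [1.16, -0.16, 0.02, -0.0, 0.0]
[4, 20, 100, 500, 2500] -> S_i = 4*5^i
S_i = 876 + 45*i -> [876, 921, 966, 1011, 1056]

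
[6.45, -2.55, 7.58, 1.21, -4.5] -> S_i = Random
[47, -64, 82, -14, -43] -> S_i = Random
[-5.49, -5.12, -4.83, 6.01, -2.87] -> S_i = Random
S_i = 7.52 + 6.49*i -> [7.52, 14.01, 20.5, 26.99, 33.48]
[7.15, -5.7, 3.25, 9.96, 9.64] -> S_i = Random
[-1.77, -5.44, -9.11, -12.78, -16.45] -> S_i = -1.77 + -3.67*i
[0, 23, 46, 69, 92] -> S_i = 0 + 23*i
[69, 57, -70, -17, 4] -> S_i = Random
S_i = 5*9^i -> [5, 45, 405, 3645, 32805]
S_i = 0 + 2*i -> [0, 2, 4, 6, 8]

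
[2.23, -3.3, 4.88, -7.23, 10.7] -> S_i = 2.23*(-1.48)^i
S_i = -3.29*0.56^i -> [-3.29, -1.84, -1.03, -0.58, -0.32]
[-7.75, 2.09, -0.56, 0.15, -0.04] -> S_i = -7.75*(-0.27)^i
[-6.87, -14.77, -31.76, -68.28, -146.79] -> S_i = -6.87*2.15^i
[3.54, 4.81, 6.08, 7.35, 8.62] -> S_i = 3.54 + 1.27*i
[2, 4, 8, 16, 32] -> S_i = 2*2^i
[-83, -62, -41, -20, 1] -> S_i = -83 + 21*i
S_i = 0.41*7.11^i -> [0.41, 2.92, 20.73, 147.36, 1047.76]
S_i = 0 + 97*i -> [0, 97, 194, 291, 388]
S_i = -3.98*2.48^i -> [-3.98, -9.87, -24.48, -60.71, -150.55]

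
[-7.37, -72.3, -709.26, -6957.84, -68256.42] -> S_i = -7.37*9.81^i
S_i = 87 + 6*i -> [87, 93, 99, 105, 111]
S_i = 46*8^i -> [46, 368, 2944, 23552, 188416]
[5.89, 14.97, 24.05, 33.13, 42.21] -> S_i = 5.89 + 9.08*i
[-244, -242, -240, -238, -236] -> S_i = -244 + 2*i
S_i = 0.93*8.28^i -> [0.93, 7.7, 63.76, 527.93, 4371.24]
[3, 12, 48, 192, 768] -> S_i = 3*4^i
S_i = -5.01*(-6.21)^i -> [-5.01, 31.11, -193.21, 1199.81, -7450.82]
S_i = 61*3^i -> [61, 183, 549, 1647, 4941]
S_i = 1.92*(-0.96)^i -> [1.92, -1.84, 1.77, -1.7, 1.63]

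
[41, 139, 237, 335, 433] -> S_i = 41 + 98*i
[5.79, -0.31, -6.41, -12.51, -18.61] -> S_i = 5.79 + -6.10*i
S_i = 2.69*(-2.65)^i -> [2.69, -7.13, 18.89, -50.06, 132.66]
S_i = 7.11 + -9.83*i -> [7.11, -2.72, -12.55, -22.38, -32.21]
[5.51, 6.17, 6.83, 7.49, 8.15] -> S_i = 5.51 + 0.66*i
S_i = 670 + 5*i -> [670, 675, 680, 685, 690]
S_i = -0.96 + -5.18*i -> [-0.96, -6.14, -11.32, -16.5, -21.68]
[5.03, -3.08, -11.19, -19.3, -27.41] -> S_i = 5.03 + -8.11*i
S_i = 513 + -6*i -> [513, 507, 501, 495, 489]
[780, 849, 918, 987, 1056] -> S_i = 780 + 69*i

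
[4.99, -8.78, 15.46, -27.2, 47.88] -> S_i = 4.99*(-1.76)^i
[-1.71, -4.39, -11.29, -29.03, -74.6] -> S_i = -1.71*2.57^i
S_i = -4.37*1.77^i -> [-4.37, -7.73, -13.69, -24.23, -42.89]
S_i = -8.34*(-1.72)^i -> [-8.34, 14.34, -24.67, 42.44, -72.99]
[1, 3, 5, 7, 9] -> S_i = 1 + 2*i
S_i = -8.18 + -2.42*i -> [-8.18, -10.6, -13.02, -15.44, -17.86]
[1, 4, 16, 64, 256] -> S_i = 1*4^i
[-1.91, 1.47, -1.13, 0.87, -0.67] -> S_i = -1.91*(-0.77)^i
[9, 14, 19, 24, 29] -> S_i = 9 + 5*i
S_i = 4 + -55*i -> [4, -51, -106, -161, -216]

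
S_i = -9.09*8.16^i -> [-9.09, -74.17, -605.26, -4938.95, -40301.81]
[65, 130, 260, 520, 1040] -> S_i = 65*2^i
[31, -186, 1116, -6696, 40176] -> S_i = 31*-6^i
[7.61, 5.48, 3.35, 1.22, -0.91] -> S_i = 7.61 + -2.13*i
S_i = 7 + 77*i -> [7, 84, 161, 238, 315]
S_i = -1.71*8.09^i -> [-1.71, -13.83, -111.92, -905.4, -7324.71]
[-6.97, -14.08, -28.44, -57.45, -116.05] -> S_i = -6.97*2.02^i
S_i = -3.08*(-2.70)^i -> [-3.08, 8.32, -22.45, 60.62, -163.68]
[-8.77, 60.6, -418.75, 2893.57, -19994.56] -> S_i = -8.77*(-6.91)^i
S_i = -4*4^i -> [-4, -16, -64, -256, -1024]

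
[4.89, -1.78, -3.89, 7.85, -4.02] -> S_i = Random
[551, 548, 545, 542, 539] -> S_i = 551 + -3*i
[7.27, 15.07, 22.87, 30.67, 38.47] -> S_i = 7.27 + 7.80*i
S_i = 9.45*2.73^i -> [9.45, 25.8, 70.43, 192.27, 524.91]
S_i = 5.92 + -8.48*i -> [5.92, -2.56, -11.04, -19.52, -28.0]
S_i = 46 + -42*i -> [46, 4, -38, -80, -122]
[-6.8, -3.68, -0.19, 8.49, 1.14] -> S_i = Random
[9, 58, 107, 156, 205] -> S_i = 9 + 49*i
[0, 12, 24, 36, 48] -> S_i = 0 + 12*i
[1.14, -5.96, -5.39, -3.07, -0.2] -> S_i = Random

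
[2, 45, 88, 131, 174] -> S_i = 2 + 43*i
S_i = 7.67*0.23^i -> [7.67, 1.76, 0.41, 0.09, 0.02]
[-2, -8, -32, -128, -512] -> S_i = -2*4^i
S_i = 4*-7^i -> [4, -28, 196, -1372, 9604]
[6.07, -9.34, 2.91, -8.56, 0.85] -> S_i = Random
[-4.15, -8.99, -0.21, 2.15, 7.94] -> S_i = Random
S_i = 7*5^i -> [7, 35, 175, 875, 4375]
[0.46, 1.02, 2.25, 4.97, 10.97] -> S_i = 0.46*2.21^i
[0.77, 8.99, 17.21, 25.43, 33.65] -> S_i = 0.77 + 8.22*i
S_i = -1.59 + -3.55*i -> [-1.59, -5.14, -8.69, -12.24, -15.79]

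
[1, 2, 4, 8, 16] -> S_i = 1*2^i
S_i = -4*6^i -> [-4, -24, -144, -864, -5184]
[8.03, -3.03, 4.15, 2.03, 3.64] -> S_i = Random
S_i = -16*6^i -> [-16, -96, -576, -3456, -20736]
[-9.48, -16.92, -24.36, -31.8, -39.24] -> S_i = -9.48 + -7.44*i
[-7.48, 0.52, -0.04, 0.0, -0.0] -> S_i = -7.48*(-0.07)^i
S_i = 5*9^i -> [5, 45, 405, 3645, 32805]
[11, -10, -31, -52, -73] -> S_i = 11 + -21*i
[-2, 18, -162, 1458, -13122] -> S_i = -2*-9^i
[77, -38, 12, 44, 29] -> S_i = Random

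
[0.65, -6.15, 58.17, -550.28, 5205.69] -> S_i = 0.65*(-9.46)^i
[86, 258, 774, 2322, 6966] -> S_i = 86*3^i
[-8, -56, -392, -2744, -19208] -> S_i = -8*7^i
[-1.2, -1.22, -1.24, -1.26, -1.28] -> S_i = -1.20 + -0.02*i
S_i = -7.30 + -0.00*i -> [-7.3, -7.3, -7.3, -7.3, -7.3]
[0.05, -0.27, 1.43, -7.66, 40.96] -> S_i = 0.05*(-5.35)^i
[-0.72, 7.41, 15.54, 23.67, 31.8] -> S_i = -0.72 + 8.13*i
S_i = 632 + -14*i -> [632, 618, 604, 590, 576]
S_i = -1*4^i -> [-1, -4, -16, -64, -256]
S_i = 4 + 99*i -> [4, 103, 202, 301, 400]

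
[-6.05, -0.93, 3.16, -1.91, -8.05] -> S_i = Random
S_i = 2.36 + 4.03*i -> [2.36, 6.39, 10.42, 14.45, 18.48]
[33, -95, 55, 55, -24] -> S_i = Random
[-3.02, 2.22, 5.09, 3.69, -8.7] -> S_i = Random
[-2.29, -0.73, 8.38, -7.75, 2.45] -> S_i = Random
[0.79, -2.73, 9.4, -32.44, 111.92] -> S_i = 0.79*(-3.45)^i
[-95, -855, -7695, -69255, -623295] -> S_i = -95*9^i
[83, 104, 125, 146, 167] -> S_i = 83 + 21*i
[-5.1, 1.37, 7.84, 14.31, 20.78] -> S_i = -5.10 + 6.47*i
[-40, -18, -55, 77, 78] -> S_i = Random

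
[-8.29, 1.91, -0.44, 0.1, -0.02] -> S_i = -8.29*(-0.23)^i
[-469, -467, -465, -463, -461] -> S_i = -469 + 2*i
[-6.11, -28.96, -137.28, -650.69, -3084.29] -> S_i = -6.11*4.74^i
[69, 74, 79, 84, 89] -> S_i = 69 + 5*i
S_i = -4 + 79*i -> [-4, 75, 154, 233, 312]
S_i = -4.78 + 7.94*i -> [-4.78, 3.16, 11.1, 19.04, 26.98]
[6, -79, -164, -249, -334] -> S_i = 6 + -85*i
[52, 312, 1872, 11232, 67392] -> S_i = 52*6^i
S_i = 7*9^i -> [7, 63, 567, 5103, 45927]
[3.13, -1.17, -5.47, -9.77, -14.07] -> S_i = 3.13 + -4.30*i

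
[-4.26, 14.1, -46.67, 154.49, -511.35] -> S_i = -4.26*(-3.31)^i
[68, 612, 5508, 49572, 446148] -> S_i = 68*9^i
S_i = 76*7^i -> [76, 532, 3724, 26068, 182476]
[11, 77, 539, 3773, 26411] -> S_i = 11*7^i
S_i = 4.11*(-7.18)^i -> [4.11, -29.51, 211.88, -1521.3, 10922.94]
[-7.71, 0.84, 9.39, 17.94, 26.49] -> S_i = -7.71 + 8.55*i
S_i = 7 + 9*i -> [7, 16, 25, 34, 43]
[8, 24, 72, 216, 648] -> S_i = 8*3^i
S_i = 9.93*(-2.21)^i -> [9.93, -21.95, 48.5, -107.18, 236.87]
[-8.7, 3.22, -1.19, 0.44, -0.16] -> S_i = -8.70*(-0.37)^i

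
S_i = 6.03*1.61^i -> [6.03, 9.71, 15.63, 25.16, 40.52]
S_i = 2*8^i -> [2, 16, 128, 1024, 8192]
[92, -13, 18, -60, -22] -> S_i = Random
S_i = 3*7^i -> [3, 21, 147, 1029, 7203]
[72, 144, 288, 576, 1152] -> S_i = 72*2^i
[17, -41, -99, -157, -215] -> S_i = 17 + -58*i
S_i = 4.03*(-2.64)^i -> [4.03, -10.64, 28.09, -74.15, 195.76]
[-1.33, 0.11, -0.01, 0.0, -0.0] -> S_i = -1.33*(-0.08)^i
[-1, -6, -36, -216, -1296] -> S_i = -1*6^i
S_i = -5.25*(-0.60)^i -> [-5.25, 3.15, -1.89, 1.13, -0.68]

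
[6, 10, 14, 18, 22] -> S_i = 6 + 4*i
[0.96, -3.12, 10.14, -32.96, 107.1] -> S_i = 0.96*(-3.25)^i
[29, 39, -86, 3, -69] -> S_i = Random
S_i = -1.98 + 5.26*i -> [-1.98, 3.28, 8.54, 13.8, 19.06]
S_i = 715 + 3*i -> [715, 718, 721, 724, 727]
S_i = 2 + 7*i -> [2, 9, 16, 23, 30]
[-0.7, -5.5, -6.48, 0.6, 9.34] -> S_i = Random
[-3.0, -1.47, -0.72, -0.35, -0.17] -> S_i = -3.00*0.49^i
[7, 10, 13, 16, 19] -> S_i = 7 + 3*i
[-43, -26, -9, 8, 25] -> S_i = -43 + 17*i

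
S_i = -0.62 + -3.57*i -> [-0.62, -4.19, -7.76, -11.33, -14.9]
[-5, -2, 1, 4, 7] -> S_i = -5 + 3*i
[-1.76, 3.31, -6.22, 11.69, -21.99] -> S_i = -1.76*(-1.88)^i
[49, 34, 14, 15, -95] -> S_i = Random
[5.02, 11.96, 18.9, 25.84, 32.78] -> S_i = 5.02 + 6.94*i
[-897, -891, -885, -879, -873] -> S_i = -897 + 6*i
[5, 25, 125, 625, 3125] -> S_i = 5*5^i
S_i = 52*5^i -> [52, 260, 1300, 6500, 32500]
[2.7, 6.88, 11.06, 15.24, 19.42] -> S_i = 2.70 + 4.18*i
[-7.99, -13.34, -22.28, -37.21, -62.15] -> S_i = -7.99*1.67^i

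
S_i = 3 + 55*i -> [3, 58, 113, 168, 223]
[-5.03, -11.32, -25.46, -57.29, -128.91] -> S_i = -5.03*2.25^i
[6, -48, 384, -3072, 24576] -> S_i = 6*-8^i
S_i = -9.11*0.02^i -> [-9.11, -0.18, -0.0, -0.0, -0.0]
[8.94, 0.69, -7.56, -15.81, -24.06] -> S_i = 8.94 + -8.25*i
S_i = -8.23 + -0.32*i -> [-8.23, -8.55, -8.87, -9.19, -9.51]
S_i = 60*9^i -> [60, 540, 4860, 43740, 393660]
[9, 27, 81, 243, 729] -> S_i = 9*3^i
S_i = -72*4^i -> [-72, -288, -1152, -4608, -18432]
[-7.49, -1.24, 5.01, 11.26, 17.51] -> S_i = -7.49 + 6.25*i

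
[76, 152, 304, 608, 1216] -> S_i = 76*2^i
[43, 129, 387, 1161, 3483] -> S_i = 43*3^i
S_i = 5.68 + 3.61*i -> [5.68, 9.29, 12.9, 16.51, 20.12]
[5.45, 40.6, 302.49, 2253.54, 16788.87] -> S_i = 5.45*7.45^i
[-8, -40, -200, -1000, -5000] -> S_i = -8*5^i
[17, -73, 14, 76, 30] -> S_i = Random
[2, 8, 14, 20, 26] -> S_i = 2 + 6*i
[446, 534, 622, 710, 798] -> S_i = 446 + 88*i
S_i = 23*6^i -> [23, 138, 828, 4968, 29808]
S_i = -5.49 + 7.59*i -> [-5.49, 2.1, 9.69, 17.28, 24.87]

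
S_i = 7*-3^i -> [7, -21, 63, -189, 567]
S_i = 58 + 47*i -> [58, 105, 152, 199, 246]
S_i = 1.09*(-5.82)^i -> [1.09, -6.34, 36.92, -214.88, 1250.6]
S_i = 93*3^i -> [93, 279, 837, 2511, 7533]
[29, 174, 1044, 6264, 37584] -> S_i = 29*6^i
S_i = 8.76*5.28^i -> [8.76, 46.25, 244.21, 1289.45, 6808.32]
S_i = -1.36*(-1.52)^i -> [-1.36, 2.07, -3.14, 4.78, -7.26]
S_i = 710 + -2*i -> [710, 708, 706, 704, 702]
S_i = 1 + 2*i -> [1, 3, 5, 7, 9]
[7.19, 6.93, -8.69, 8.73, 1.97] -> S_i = Random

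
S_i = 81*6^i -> [81, 486, 2916, 17496, 104976]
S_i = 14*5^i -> [14, 70, 350, 1750, 8750]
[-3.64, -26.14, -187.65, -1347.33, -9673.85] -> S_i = -3.64*7.18^i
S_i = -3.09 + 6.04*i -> [-3.09, 2.95, 8.99, 15.03, 21.07]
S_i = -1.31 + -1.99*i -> [-1.31, -3.3, -5.29, -7.28, -9.27]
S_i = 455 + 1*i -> [455, 456, 457, 458, 459]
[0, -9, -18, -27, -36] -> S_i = 0 + -9*i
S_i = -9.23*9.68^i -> [-9.23, -89.35, -864.87, -8371.97, -81040.69]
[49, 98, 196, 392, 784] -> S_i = 49*2^i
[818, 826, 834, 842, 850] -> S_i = 818 + 8*i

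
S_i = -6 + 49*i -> [-6, 43, 92, 141, 190]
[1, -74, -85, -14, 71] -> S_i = Random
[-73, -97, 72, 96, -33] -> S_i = Random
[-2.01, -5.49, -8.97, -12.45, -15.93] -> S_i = -2.01 + -3.48*i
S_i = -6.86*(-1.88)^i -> [-6.86, 12.9, -24.25, 45.58, -85.7]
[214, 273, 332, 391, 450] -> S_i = 214 + 59*i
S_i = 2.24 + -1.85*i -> [2.24, 0.39, -1.46, -3.31, -5.16]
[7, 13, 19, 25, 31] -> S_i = 7 + 6*i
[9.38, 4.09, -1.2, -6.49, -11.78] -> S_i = 9.38 + -5.29*i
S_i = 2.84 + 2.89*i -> [2.84, 5.73, 8.62, 11.51, 14.4]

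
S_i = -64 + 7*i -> [-64, -57, -50, -43, -36]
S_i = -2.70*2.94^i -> [-2.7, -7.94, -23.34, -68.61, -201.72]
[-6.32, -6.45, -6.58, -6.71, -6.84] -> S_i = -6.32*1.02^i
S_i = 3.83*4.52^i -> [3.83, 17.31, 78.25, 353.68, 1598.65]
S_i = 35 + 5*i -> [35, 40, 45, 50, 55]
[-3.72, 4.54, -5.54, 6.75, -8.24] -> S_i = -3.72*(-1.22)^i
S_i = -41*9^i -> [-41, -369, -3321, -29889, -269001]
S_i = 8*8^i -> [8, 64, 512, 4096, 32768]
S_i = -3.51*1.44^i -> [-3.51, -5.05, -7.28, -10.48, -15.09]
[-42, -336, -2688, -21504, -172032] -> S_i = -42*8^i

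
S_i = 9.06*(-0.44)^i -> [9.06, -3.99, 1.75, -0.77, 0.34]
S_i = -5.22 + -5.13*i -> [-5.22, -10.35, -15.48, -20.61, -25.74]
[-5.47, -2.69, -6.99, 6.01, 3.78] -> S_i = Random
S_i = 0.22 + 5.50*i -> [0.22, 5.72, 11.22, 16.72, 22.22]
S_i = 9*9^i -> [9, 81, 729, 6561, 59049]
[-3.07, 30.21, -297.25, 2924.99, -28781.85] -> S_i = -3.07*(-9.84)^i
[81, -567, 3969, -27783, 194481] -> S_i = 81*-7^i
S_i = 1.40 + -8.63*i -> [1.4, -7.23, -15.86, -24.49, -33.12]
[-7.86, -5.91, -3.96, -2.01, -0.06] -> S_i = -7.86 + 1.95*i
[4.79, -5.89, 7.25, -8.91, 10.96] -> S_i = 4.79*(-1.23)^i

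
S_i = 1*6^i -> [1, 6, 36, 216, 1296]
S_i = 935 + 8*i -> [935, 943, 951, 959, 967]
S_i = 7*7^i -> [7, 49, 343, 2401, 16807]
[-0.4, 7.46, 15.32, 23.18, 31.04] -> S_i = -0.40 + 7.86*i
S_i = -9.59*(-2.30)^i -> [-9.59, 22.06, -50.73, 116.68, -268.37]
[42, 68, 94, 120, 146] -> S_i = 42 + 26*i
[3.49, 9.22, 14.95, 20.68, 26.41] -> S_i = 3.49 + 5.73*i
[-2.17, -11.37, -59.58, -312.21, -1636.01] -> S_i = -2.17*5.24^i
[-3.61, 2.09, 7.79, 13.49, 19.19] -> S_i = -3.61 + 5.70*i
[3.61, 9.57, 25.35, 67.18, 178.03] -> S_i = 3.61*2.65^i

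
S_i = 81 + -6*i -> [81, 75, 69, 63, 57]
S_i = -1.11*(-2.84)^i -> [-1.11, 3.15, -8.95, 25.43, -72.21]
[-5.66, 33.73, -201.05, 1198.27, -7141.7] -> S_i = -5.66*(-5.96)^i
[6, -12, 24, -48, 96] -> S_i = 6*-2^i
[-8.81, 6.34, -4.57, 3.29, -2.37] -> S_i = -8.81*(-0.72)^i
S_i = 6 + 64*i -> [6, 70, 134, 198, 262]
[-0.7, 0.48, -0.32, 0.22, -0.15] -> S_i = -0.70*(-0.68)^i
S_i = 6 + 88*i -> [6, 94, 182, 270, 358]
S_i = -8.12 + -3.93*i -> [-8.12, -12.05, -15.98, -19.91, -23.84]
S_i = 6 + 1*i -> [6, 7, 8, 9, 10]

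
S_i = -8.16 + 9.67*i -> [-8.16, 1.51, 11.18, 20.85, 30.52]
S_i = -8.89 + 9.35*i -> [-8.89, 0.46, 9.81, 19.16, 28.51]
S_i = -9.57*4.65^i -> [-9.57, -44.5, -206.93, -962.21, -4474.29]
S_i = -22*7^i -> [-22, -154, -1078, -7546, -52822]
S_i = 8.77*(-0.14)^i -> [8.77, -1.23, 0.17, -0.02, 0.0]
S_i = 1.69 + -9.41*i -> [1.69, -7.72, -17.13, -26.54, -35.95]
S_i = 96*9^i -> [96, 864, 7776, 69984, 629856]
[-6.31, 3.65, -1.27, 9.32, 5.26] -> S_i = Random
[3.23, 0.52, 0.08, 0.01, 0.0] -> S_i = 3.23*0.16^i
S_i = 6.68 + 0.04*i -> [6.68, 6.72, 6.76, 6.8, 6.84]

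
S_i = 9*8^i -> [9, 72, 576, 4608, 36864]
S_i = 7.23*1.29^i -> [7.23, 9.33, 12.03, 15.52, 20.02]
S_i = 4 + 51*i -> [4, 55, 106, 157, 208]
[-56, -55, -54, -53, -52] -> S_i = -56 + 1*i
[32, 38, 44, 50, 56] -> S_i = 32 + 6*i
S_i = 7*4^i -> [7, 28, 112, 448, 1792]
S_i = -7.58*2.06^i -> [-7.58, -15.61, -32.17, -66.26, -136.5]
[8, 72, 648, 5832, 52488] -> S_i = 8*9^i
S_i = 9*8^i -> [9, 72, 576, 4608, 36864]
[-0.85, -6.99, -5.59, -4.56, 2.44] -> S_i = Random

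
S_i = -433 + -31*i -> [-433, -464, -495, -526, -557]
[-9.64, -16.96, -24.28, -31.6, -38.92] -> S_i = -9.64 + -7.32*i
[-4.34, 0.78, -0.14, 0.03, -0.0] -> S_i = -4.34*(-0.18)^i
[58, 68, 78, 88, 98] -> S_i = 58 + 10*i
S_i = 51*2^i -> [51, 102, 204, 408, 816]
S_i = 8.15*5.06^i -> [8.15, 41.24, 208.67, 1055.87, 5342.69]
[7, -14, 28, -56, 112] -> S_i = 7*-2^i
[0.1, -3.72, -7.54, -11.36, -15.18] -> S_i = 0.10 + -3.82*i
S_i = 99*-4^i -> [99, -396, 1584, -6336, 25344]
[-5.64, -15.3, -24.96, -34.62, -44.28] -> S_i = -5.64 + -9.66*i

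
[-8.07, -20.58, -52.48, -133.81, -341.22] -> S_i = -8.07*2.55^i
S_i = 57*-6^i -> [57, -342, 2052, -12312, 73872]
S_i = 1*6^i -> [1, 6, 36, 216, 1296]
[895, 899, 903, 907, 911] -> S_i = 895 + 4*i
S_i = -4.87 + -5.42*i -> [-4.87, -10.29, -15.71, -21.13, -26.55]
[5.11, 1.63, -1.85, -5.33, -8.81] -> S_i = 5.11 + -3.48*i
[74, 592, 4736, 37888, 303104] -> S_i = 74*8^i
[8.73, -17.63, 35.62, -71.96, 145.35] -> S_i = 8.73*(-2.02)^i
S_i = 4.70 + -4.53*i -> [4.7, 0.17, -4.36, -8.89, -13.42]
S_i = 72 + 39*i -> [72, 111, 150, 189, 228]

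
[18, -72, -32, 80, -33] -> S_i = Random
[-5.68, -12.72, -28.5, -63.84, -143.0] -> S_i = -5.68*2.24^i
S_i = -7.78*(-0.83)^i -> [-7.78, 6.46, -5.36, 4.45, -3.69]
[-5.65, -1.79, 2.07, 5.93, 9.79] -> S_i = -5.65 + 3.86*i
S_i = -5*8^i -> [-5, -40, -320, -2560, -20480]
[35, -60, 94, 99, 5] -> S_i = Random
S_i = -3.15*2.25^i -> [-3.15, -7.09, -15.95, -35.88, -80.73]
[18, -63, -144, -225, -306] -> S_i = 18 + -81*i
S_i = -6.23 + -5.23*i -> [-6.23, -11.46, -16.69, -21.92, -27.15]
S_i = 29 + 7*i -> [29, 36, 43, 50, 57]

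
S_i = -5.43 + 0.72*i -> [-5.43, -4.71, -3.99, -3.27, -2.55]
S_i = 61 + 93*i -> [61, 154, 247, 340, 433]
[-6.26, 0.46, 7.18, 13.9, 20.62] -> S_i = -6.26 + 6.72*i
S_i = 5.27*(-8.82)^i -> [5.27, -46.48, 409.97, -3615.9, 31892.24]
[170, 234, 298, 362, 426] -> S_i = 170 + 64*i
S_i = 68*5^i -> [68, 340, 1700, 8500, 42500]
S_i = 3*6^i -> [3, 18, 108, 648, 3888]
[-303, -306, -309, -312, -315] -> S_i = -303 + -3*i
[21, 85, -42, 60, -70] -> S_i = Random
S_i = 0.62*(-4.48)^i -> [0.62, -2.78, 12.44, -55.75, 249.75]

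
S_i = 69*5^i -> [69, 345, 1725, 8625, 43125]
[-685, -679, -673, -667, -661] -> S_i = -685 + 6*i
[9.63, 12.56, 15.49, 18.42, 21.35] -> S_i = 9.63 + 2.93*i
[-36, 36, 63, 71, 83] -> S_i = Random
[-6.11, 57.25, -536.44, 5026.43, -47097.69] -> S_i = -6.11*(-9.37)^i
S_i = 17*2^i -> [17, 34, 68, 136, 272]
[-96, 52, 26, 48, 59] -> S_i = Random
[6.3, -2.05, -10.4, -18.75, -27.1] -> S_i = 6.30 + -8.35*i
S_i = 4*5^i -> [4, 20, 100, 500, 2500]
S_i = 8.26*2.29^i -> [8.26, 18.92, 43.32, 99.19, 227.15]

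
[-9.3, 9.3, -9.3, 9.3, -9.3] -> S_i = -9.30*(-1.00)^i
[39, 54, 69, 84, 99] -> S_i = 39 + 15*i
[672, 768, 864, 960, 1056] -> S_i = 672 + 96*i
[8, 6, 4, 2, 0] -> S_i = 8 + -2*i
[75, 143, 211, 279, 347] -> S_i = 75 + 68*i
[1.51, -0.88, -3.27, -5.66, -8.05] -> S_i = 1.51 + -2.39*i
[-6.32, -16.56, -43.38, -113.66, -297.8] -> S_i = -6.32*2.62^i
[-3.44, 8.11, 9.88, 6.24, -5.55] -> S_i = Random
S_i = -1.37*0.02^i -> [-1.37, -0.03, -0.0, -0.0, -0.0]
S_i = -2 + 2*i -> [-2, 0, 2, 4, 6]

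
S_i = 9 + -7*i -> [9, 2, -5, -12, -19]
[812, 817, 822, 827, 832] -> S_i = 812 + 5*i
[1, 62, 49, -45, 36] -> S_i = Random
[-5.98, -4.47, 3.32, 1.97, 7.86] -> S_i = Random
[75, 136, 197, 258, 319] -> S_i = 75 + 61*i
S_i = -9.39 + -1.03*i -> [-9.39, -10.42, -11.45, -12.48, -13.51]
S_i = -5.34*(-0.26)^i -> [-5.34, 1.39, -0.36, 0.09, -0.02]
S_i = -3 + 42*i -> [-3, 39, 81, 123, 165]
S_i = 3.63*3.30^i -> [3.63, 11.98, 39.53, 130.45, 430.49]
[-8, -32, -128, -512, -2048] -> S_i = -8*4^i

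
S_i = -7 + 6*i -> [-7, -1, 5, 11, 17]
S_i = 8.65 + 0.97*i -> [8.65, 9.62, 10.59, 11.56, 12.53]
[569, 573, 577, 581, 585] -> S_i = 569 + 4*i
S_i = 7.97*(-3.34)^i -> [7.97, -26.62, 88.91, -296.96, 991.85]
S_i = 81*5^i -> [81, 405, 2025, 10125, 50625]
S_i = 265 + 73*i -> [265, 338, 411, 484, 557]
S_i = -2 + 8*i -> [-2, 6, 14, 22, 30]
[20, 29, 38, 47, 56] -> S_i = 20 + 9*i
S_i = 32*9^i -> [32, 288, 2592, 23328, 209952]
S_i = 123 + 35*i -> [123, 158, 193, 228, 263]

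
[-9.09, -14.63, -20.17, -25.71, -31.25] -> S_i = -9.09 + -5.54*i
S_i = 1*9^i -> [1, 9, 81, 729, 6561]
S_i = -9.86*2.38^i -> [-9.86, -23.47, -55.85, -132.93, -316.36]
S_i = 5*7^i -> [5, 35, 245, 1715, 12005]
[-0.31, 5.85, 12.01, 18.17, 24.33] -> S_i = -0.31 + 6.16*i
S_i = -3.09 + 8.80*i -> [-3.09, 5.71, 14.51, 23.31, 32.11]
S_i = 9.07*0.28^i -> [9.07, 2.54, 0.71, 0.2, 0.06]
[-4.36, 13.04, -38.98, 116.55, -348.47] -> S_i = -4.36*(-2.99)^i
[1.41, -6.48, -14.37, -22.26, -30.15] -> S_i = 1.41 + -7.89*i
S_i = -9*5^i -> [-9, -45, -225, -1125, -5625]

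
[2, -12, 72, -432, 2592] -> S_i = 2*-6^i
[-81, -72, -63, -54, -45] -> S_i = -81 + 9*i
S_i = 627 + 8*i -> [627, 635, 643, 651, 659]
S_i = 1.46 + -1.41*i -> [1.46, 0.05, -1.36, -2.77, -4.18]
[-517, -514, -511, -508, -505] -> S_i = -517 + 3*i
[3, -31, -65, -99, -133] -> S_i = 3 + -34*i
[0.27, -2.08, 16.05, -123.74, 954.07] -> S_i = 0.27*(-7.71)^i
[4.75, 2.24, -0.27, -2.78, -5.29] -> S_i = 4.75 + -2.51*i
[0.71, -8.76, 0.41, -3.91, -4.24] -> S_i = Random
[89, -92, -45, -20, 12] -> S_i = Random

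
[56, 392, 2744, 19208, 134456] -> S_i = 56*7^i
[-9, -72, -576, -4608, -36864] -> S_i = -9*8^i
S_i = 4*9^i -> [4, 36, 324, 2916, 26244]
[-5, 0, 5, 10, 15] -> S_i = -5 + 5*i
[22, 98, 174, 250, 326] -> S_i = 22 + 76*i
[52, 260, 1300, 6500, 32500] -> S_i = 52*5^i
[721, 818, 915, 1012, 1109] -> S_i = 721 + 97*i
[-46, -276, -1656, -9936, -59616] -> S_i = -46*6^i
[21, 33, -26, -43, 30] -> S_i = Random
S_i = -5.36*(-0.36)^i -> [-5.36, 1.93, -0.69, 0.25, -0.09]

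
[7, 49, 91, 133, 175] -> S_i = 7 + 42*i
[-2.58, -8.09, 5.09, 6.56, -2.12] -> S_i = Random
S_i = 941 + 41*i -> [941, 982, 1023, 1064, 1105]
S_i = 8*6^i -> [8, 48, 288, 1728, 10368]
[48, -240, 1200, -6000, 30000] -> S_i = 48*-5^i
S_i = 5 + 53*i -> [5, 58, 111, 164, 217]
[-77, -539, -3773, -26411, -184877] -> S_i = -77*7^i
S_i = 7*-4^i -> [7, -28, 112, -448, 1792]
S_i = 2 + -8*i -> [2, -6, -14, -22, -30]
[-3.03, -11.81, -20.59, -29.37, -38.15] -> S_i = -3.03 + -8.78*i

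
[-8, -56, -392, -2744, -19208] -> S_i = -8*7^i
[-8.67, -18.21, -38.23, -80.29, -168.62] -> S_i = -8.67*2.10^i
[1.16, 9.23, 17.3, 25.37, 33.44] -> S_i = 1.16 + 8.07*i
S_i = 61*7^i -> [61, 427, 2989, 20923, 146461]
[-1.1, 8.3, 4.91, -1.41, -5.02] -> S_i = Random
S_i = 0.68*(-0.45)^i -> [0.68, -0.31, 0.14, -0.06, 0.03]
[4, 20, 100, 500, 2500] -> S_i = 4*5^i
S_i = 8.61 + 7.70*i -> [8.61, 16.31, 24.01, 31.71, 39.41]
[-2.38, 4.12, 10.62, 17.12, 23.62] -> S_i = -2.38 + 6.50*i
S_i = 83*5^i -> [83, 415, 2075, 10375, 51875]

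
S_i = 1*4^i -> [1, 4, 16, 64, 256]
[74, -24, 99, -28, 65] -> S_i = Random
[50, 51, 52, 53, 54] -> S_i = 50 + 1*i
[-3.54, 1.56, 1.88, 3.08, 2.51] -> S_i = Random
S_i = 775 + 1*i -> [775, 776, 777, 778, 779]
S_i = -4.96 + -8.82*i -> [-4.96, -13.78, -22.6, -31.42, -40.24]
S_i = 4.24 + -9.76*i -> [4.24, -5.52, -15.28, -25.04, -34.8]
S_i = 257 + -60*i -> [257, 197, 137, 77, 17]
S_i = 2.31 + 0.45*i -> [2.31, 2.76, 3.21, 3.66, 4.11]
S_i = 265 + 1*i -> [265, 266, 267, 268, 269]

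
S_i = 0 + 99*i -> [0, 99, 198, 297, 396]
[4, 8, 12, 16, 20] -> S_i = 4 + 4*i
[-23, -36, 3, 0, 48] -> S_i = Random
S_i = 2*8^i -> [2, 16, 128, 1024, 8192]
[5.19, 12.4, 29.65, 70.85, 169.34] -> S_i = 5.19*2.39^i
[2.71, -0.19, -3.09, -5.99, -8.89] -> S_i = 2.71 + -2.90*i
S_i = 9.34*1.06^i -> [9.34, 9.9, 10.49, 11.12, 11.79]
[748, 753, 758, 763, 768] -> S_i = 748 + 5*i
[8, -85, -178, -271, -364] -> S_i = 8 + -93*i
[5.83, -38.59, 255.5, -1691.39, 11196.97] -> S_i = 5.83*(-6.62)^i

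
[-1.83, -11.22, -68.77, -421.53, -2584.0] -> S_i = -1.83*6.13^i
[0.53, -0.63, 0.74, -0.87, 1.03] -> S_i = 0.53*(-1.18)^i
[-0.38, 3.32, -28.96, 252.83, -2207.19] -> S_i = -0.38*(-8.73)^i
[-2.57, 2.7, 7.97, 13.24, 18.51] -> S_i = -2.57 + 5.27*i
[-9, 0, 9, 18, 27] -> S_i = -9 + 9*i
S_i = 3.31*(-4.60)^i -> [3.31, -15.23, 70.04, -322.18, 1482.04]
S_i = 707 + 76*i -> [707, 783, 859, 935, 1011]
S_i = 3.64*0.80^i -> [3.64, 2.91, 2.33, 1.86, 1.49]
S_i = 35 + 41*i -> [35, 76, 117, 158, 199]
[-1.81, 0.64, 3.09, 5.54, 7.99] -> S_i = -1.81 + 2.45*i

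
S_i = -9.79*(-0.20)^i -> [-9.79, 1.96, -0.39, 0.08, -0.02]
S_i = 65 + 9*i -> [65, 74, 83, 92, 101]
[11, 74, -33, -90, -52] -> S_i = Random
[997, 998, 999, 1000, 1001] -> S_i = 997 + 1*i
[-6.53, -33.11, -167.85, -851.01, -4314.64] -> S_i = -6.53*5.07^i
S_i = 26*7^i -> [26, 182, 1274, 8918, 62426]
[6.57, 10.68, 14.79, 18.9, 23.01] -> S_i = 6.57 + 4.11*i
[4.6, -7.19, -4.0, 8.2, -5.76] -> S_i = Random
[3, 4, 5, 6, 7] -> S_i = 3 + 1*i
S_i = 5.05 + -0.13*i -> [5.05, 4.92, 4.79, 4.66, 4.53]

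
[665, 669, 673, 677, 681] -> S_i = 665 + 4*i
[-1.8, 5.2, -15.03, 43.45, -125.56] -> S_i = -1.80*(-2.89)^i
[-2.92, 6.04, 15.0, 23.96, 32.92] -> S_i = -2.92 + 8.96*i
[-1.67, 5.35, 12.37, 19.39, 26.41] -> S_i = -1.67 + 7.02*i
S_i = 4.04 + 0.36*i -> [4.04, 4.4, 4.76, 5.12, 5.48]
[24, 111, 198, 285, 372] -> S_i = 24 + 87*i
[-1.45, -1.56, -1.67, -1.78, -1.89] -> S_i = -1.45 + -0.11*i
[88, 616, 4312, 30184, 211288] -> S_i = 88*7^i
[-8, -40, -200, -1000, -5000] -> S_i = -8*5^i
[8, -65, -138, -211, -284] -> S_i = 8 + -73*i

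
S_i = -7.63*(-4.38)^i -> [-7.63, 33.42, -146.38, 641.13, -2808.15]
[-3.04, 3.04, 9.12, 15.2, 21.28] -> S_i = -3.04 + 6.08*i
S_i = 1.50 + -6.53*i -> [1.5, -5.03, -11.56, -18.09, -24.62]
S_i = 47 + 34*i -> [47, 81, 115, 149, 183]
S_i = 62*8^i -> [62, 496, 3968, 31744, 253952]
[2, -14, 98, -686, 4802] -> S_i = 2*-7^i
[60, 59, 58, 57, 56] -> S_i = 60 + -1*i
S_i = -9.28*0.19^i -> [-9.28, -1.76, -0.34, -0.06, -0.01]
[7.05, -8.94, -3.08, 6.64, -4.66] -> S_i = Random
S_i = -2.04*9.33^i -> [-2.04, -19.03, -177.58, -1656.82, -15458.12]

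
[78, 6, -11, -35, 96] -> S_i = Random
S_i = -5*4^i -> [-5, -20, -80, -320, -1280]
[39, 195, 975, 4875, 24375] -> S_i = 39*5^i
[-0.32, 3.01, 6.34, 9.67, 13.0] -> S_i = -0.32 + 3.33*i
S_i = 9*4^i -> [9, 36, 144, 576, 2304]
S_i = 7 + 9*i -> [7, 16, 25, 34, 43]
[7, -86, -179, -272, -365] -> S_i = 7 + -93*i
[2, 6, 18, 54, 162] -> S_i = 2*3^i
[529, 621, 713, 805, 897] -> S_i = 529 + 92*i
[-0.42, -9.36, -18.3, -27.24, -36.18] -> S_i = -0.42 + -8.94*i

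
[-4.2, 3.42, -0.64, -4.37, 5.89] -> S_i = Random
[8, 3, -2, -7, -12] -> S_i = 8 + -5*i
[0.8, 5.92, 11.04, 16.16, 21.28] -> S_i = 0.80 + 5.12*i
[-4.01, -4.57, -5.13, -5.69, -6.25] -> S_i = -4.01 + -0.56*i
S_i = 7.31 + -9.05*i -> [7.31, -1.74, -10.79, -19.84, -28.89]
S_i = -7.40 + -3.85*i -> [-7.4, -11.25, -15.1, -18.95, -22.8]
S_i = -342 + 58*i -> [-342, -284, -226, -168, -110]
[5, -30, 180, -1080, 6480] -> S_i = 5*-6^i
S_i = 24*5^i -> [24, 120, 600, 3000, 15000]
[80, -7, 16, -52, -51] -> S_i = Random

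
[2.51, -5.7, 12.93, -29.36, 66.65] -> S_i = 2.51*(-2.27)^i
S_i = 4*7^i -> [4, 28, 196, 1372, 9604]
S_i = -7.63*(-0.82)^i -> [-7.63, 6.26, -5.13, 4.21, -3.45]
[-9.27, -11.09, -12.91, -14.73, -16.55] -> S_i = -9.27 + -1.82*i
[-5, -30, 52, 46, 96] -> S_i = Random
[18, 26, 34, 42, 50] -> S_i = 18 + 8*i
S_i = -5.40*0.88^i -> [-5.4, -4.75, -4.18, -3.68, -3.24]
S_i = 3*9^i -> [3, 27, 243, 2187, 19683]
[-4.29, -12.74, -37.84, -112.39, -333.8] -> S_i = -4.29*2.97^i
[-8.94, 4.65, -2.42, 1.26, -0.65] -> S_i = -8.94*(-0.52)^i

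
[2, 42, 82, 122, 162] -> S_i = 2 + 40*i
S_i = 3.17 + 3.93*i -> [3.17, 7.1, 11.03, 14.96, 18.89]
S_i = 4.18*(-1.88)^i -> [4.18, -7.86, 14.77, -27.77, 52.22]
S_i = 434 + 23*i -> [434, 457, 480, 503, 526]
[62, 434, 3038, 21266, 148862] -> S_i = 62*7^i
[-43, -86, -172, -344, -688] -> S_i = -43*2^i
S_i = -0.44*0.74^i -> [-0.44, -0.33, -0.24, -0.18, -0.13]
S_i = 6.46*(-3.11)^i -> [6.46, -20.09, 62.48, -194.32, 604.33]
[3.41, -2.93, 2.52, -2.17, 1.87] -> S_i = 3.41*(-0.86)^i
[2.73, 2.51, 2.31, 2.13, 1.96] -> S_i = 2.73*0.92^i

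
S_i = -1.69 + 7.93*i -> [-1.69, 6.24, 14.17, 22.1, 30.03]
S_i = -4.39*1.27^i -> [-4.39, -5.58, -7.08, -8.99, -11.42]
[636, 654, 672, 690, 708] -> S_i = 636 + 18*i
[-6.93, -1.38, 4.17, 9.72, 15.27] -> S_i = -6.93 + 5.55*i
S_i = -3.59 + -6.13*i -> [-3.59, -9.72, -15.85, -21.98, -28.11]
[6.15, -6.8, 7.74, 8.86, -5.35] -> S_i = Random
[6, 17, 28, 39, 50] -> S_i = 6 + 11*i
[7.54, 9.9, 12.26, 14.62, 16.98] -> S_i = 7.54 + 2.36*i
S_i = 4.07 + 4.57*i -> [4.07, 8.64, 13.21, 17.78, 22.35]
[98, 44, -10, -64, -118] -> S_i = 98 + -54*i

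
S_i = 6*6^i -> [6, 36, 216, 1296, 7776]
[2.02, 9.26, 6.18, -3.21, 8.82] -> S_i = Random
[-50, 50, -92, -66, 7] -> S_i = Random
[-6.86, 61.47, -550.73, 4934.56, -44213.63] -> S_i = -6.86*(-8.96)^i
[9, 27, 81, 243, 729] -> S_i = 9*3^i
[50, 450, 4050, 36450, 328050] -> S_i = 50*9^i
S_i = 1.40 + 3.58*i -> [1.4, 4.98, 8.56, 12.14, 15.72]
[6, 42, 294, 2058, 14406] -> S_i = 6*7^i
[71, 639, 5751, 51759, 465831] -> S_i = 71*9^i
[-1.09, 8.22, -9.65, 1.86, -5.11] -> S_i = Random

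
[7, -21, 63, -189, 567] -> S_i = 7*-3^i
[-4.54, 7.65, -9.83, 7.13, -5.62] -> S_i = Random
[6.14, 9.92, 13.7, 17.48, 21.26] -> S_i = 6.14 + 3.78*i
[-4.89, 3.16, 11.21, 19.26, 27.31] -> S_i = -4.89 + 8.05*i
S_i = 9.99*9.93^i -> [9.99, 99.2, 985.06, 9781.68, 97132.03]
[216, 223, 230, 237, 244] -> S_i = 216 + 7*i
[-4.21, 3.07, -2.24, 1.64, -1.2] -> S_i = -4.21*(-0.73)^i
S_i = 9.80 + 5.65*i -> [9.8, 15.45, 21.1, 26.75, 32.4]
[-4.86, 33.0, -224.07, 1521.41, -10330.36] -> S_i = -4.86*(-6.79)^i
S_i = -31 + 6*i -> [-31, -25, -19, -13, -7]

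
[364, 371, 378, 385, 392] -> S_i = 364 + 7*i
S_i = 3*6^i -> [3, 18, 108, 648, 3888]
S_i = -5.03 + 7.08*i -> [-5.03, 2.05, 9.13, 16.21, 23.29]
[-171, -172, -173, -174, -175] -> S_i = -171 + -1*i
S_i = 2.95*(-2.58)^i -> [2.95, -7.61, 19.64, -50.66, 130.71]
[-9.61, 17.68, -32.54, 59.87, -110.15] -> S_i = -9.61*(-1.84)^i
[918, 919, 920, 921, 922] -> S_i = 918 + 1*i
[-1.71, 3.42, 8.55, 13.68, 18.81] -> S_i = -1.71 + 5.13*i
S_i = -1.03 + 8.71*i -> [-1.03, 7.68, 16.39, 25.1, 33.81]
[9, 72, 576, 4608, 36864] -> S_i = 9*8^i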